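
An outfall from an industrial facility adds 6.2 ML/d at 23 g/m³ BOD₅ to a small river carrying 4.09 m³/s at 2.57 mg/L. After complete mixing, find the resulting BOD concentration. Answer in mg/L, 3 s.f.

2.92 mg/L

6.2 ML/d = 0.07176 m³/s.
Conservation of mass across the mixing zone: C = (0.07176·23 + 4.09·2.57) / (0.07176 + 4.09) = 12.16/4.162 = 2.922 mg/L.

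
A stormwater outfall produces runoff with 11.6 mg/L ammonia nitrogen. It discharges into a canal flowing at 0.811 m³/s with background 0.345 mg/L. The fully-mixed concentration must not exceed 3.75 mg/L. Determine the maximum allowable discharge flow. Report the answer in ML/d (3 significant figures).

30.4 ML/d

Mass balance at complete mixing: C_std·(Q_w + Q_r) = Q_w·C_e + Q_r·C_b.
Rearranging, Q_w = Q_r·(C_std − C_b)/(C_e − C_std) = 0.811·(3.75 − 0.345) / (11.6 − 3.75) = 0.3518 m³/s.
= 30.39 ML/d.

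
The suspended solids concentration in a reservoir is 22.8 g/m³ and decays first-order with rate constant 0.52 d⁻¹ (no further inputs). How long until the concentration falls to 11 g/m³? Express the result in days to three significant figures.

1.40 d

t = ln(C₀/C)/k = ln(22.8/11)/0.52 = 0.7289/0.52 = 1.402 d.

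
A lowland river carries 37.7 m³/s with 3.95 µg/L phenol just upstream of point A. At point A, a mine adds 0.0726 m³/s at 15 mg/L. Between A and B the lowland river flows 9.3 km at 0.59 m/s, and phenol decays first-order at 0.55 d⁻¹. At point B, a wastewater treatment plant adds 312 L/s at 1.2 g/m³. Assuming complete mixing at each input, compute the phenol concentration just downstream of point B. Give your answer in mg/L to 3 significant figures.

0.0392 mg/L

3.95 µg/L = 0.00395 mg/L.
After input A: C = (37.7·0.00395 + 0.0726·15) / 37.77 = 0.03277 mg/L.
Over the 9.3 km reach to input B (t = 1.576e+04 s = 0.1824 d), decay gives C = 0.03277·exp(−0.55·0.1824) = 0.02964 mg/L.
312 L/s = 0.312 m³/s.
After input B: C = (37.77·0.02964 + 0.312·1.2) / 38.08 = 0.03923 mg/L.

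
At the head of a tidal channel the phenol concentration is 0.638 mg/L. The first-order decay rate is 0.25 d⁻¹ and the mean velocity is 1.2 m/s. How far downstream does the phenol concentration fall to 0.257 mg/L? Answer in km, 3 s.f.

377 km

From C = C₀·e^(−kt), t = ln(C₀/C)/k = ln(0.638/0.257)/0.25 = 0.9093/0.25 = 3.637 d.
Distance = v·t = 1.2 m/s × 3.142e+05 s = 3.771e+05 m = 377.1 km.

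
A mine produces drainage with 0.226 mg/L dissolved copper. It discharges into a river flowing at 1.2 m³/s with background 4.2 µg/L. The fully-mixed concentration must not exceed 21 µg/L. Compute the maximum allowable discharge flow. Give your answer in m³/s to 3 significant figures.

0.0983 m³/s

4.2 µg/L = 0.0042 mg/L.
21 µg/L = 0.021 mg/L.
Mass balance at complete mixing: C_std·(Q_w + Q_r) = Q_w·C_e + Q_r·C_b.
Rearranging, Q_w = Q_r·(C_std − C_b)/(C_e − C_std) = 1.2·(0.021 − 0.0042) / (0.226 − 0.021) = 0.09834 m³/s.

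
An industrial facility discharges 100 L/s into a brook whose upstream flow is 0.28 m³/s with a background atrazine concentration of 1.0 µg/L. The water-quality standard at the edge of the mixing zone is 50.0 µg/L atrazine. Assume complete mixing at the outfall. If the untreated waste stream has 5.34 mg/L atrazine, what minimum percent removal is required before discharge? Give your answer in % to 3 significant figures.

100 L/s = 0.1 m³/s.
1.0 µg/L = 0.001 mg/L.
50.0 µg/L = 0.05 mg/L.
Mass balance: 0.05·0.38 = 0.1·Cₑ + 0.28·0.001.
Cₑ = (0.019 − 0.00028) / 0.1 = 0.1872 mg/L.
Required removal = 1 − 0.1872/5.34 = 96.49 %.

96.5 %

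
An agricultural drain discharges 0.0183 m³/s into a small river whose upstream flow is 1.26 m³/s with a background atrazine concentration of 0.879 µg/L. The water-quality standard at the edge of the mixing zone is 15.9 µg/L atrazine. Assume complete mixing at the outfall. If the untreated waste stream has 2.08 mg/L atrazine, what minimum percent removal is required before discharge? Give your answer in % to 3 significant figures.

0.879 µg/L = 0.000879 mg/L.
15.9 µg/L = 0.0159 mg/L.
Mass balance: 0.0159·1.278 = 0.0183·Cₑ + 1.26·0.000879.
Cₑ = (0.02032 − 0.001108) / 0.0183 = 1.05 mg/L.
Required removal = 1 − 1.05/2.08 = 49.51 %.

49.5 %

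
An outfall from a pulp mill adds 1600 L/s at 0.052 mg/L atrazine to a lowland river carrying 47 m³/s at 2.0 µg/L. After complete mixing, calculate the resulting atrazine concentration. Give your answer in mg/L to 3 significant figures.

0.00365 mg/L

1600 L/s = 1.6 m³/s.
2.0 µg/L = 0.002 mg/L.
By mass balance at complete mixing, C = (1.6·0.052 + 47·0.002) / (1.6 + 47) = 0.1772/48.6 = 0.003646 mg/L.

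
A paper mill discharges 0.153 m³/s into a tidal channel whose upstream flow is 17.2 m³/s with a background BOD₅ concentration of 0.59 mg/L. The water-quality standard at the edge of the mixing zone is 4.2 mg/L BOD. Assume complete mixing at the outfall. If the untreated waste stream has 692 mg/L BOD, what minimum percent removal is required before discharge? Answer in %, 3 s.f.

40.7 %

Mass balance: 4.2·17.35 = 0.153·Cₑ + 17.2·0.59.
Cₑ = (72.88 − 10.15) / 0.153 = 410 mg/L.
Required removal = 1 − 410/692 = 40.75 %.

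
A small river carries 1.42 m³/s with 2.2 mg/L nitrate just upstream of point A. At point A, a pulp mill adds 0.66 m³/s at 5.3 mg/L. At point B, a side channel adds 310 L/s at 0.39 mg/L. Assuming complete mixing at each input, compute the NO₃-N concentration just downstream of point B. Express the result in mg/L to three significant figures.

2.82 mg/L

After input A: C = (1.42·2.2 + 0.66·5.3) / 2.08 = 3.184 mg/L.
310 L/s = 0.31 m³/s.
After input B: C = (2.08·3.184 + 0.31·0.39) / 2.39 = 2.821 mg/L.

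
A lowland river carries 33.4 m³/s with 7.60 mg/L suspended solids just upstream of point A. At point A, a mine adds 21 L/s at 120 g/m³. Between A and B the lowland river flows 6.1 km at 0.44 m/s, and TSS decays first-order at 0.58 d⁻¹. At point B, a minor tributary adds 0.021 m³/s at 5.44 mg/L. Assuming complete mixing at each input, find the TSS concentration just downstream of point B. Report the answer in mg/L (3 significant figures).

6.99 mg/L

21 L/s = 0.021 m³/s.
After input A: C = (33.4·7.6 + 0.021·120) / 33.42 = 7.671 mg/L.
Over the 6.1 km reach to input B (t = 1.386e+04 s = 0.1605 d), decay gives C = 7.671·exp(−0.58·0.1605) = 6.989 mg/L.
After input B: C = (33.42·6.989 + 0.021·5.44) / 33.44 = 6.988 mg/L.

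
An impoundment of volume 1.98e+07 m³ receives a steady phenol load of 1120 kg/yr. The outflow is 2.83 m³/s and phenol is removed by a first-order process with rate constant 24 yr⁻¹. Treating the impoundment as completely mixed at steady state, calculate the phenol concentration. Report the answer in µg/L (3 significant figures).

Outflow Q = 2.83 m³/s × 3.156e+07 s/yr = 8.931e+07 m³/yr.
Steady-state CSTR mass balance: W = Q·C + k·V·C, so C = W/(Q + kV).
Q + kV = 8.931e+07 + 24·1.98e+07 = 5.645e+08 m³/yr.
C = 1120/5.645e+08 = 1.984e-06 kg/m³ = 0.001984 mg/L = 1.984 µg/L.

1.98 µg/L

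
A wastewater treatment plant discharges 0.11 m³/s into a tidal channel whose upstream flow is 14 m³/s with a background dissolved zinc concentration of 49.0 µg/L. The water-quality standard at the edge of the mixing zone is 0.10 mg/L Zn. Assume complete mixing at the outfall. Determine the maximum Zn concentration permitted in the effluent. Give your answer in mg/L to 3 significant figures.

6.59 mg/L

49.0 µg/L = 0.049 mg/L.
Mass balance: 0.1·14.11 = 0.11·Cₑ + 14·0.049.
Cₑ = (1.411 − 0.686) / 0.11 = 6.591 mg/L.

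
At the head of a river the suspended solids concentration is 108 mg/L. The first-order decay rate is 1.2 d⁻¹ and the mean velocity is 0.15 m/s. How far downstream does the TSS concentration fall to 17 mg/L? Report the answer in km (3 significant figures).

From C = C₀·e^(−kt), t = ln(C₀/C)/k = ln(108/17)/1.2 = 1.849/1.2 = 1.541 d.
Distance = v·t = 0.15 m/s × 1.331e+05 s = 1.997e+04 m = 19.97 km.

20.0 km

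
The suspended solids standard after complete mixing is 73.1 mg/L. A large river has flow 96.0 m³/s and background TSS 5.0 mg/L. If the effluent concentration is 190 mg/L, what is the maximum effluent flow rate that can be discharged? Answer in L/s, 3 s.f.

Mass balance at complete mixing: C_std·(Q_w + Q_r) = Q_w·C_e + Q_r·C_b.
Rearranging, Q_w = Q_r·(C_std − C_b)/(C_e − C_std) = 96.0·(73.1 − 5) / (190 − 73.1) = 55.92 m³/s.
= 5.592e+04 L/s.

55900 L/s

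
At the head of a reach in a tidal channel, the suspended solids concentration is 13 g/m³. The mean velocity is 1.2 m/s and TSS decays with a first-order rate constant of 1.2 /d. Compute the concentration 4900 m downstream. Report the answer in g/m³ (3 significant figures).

12.3 g/m³

Travel time t = 4900 m / 1.2 m/s = 4900/1.2 = 4083 s = 0.04726 d.
First-order decay: C = 13·exp(−1.2·0.04726) = 13·0.9449 = 12.28 g/m³.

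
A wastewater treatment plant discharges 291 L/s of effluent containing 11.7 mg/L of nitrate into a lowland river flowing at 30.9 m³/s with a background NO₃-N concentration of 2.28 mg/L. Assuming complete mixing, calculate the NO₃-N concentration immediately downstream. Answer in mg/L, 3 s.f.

291 L/s = 0.291 m³/s.
By mass balance at complete mixing, C = (0.291·11.7 + 30.9·2.28) / (0.291 + 30.9) = 73.86/31.19 = 2.368 mg/L.

2.37 mg/L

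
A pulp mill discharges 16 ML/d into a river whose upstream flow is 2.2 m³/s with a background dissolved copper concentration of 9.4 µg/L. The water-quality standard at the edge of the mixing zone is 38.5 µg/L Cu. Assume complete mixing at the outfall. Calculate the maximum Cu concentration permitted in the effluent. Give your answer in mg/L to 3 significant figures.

16 ML/d = 0.1852 m³/s.
9.4 µg/L = 0.0094 mg/L.
38.5 µg/L = 0.0385 mg/L.
Mass balance: 0.0385·2.385 = 0.1852·Cₑ + 2.2·0.0094.
Cₑ = (0.09183 − 0.02068) / 0.1852 = 0.3842 mg/L.

0.384 mg/L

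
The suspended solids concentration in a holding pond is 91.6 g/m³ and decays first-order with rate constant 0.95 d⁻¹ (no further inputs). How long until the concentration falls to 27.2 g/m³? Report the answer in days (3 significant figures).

1.28 d

t = ln(C₀/C)/k = ln(91.6/27.2)/0.95 = 1.214/0.95 = 1.278 d.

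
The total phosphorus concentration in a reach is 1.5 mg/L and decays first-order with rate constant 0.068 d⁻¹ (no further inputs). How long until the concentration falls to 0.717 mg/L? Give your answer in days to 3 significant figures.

t = ln(C₀/C)/k = ln(1.5/0.717)/0.068 = 0.7381/0.068 = 10.86 d.

10.9 d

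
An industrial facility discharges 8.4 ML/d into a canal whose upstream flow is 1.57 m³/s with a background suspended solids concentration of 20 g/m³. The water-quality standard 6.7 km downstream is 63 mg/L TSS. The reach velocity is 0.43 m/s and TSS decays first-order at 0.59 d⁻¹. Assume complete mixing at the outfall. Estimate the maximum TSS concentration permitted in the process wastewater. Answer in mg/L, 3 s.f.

879 mg/L

8.4 ML/d = 0.09722 m³/s.
Travel time to the compliance point: t = 6700/0.43 = 1.558e+04 s = 0.1803 d; decay factor exp(−0.59·0.1803) = 0.8991.
So the concentration just after mixing may be at most 63/0.8991 = 70.07 mg/L.
Mass balance: 70.07·1.667 = 0.09722·Cₑ + 1.57·20.
Cₑ = (116.8 − 31.4) / 0.09722 = 878.7 mg/L.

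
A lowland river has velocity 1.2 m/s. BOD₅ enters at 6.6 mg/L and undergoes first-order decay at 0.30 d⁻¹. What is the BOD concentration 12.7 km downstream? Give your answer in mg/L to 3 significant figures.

6.36 mg/L

Travel time t = 12.7 km / 1.2 m/s = 1.27e+04/1.2 = 1.058e+04 s = 0.1225 d.
First-order decay: C = 6.6·exp(−0.30·0.1225) = 6.6·0.9639 = 6.362 mg/L.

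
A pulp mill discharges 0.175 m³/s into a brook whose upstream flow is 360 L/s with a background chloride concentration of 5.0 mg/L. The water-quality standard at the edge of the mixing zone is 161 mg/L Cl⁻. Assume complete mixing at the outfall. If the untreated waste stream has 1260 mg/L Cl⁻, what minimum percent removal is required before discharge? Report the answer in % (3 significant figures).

360 L/s = 0.36 m³/s.
Mass balance: 161·0.535 = 0.175·Cₑ + 0.36·5.
Cₑ = (86.13 − 1.8) / 0.175 = 481.9 mg/L.
Required removal = 1 − 481.9/1260 = 61.75 %.

61.8 %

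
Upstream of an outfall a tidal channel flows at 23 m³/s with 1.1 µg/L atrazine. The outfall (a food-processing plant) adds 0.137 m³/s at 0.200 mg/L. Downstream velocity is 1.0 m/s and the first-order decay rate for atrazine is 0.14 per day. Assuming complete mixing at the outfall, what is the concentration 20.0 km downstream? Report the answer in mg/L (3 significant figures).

0.00221 mg/L

1.1 µg/L = 0.0011 mg/L.
After complete mixing, C₀ = (0.137·0.2 + 23·0.0011) / 23.14 = 0.002278 mg/L.
Travel time t = 2e+04 m / 1.0 m/s = 2e+04 s = 0.2315 d.
C = 0.002278·exp(−0.14·0.2315) = 0.002278·0.9681 = 0.002205 mg/L.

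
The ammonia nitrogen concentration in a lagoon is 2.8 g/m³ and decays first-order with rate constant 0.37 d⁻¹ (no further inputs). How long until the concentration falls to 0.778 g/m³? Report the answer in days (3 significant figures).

3.46 d

t = ln(C₀/C)/k = ln(2.8/0.778)/0.37 = 1.281/0.37 = 3.461 d.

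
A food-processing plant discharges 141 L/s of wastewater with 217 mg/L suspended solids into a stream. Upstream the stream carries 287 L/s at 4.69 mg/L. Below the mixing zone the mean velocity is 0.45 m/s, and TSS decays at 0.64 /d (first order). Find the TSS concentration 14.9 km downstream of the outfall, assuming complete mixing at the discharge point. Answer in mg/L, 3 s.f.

58.4 mg/L

141 L/s = 0.141 m³/s.
287 L/s = 0.287 m³/s.
After complete mixing, C₀ = (0.141·217 + 0.287·4.69) / 0.428 = 74.63 mg/L.
Travel time t = 1.49e+04 m / 0.45 m/s = 3.311e+04 s = 0.3832 d.
C = 74.63·exp(−0.64·0.3832) = 74.63·0.7825 = 58.4 mg/L.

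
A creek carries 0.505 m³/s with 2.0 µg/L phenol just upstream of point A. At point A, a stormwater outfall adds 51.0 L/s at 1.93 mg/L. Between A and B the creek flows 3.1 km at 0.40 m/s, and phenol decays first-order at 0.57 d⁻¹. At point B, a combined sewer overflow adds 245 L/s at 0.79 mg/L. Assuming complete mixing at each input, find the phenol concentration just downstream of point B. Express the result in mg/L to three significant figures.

0.360 mg/L

2.0 µg/L = 0.002 mg/L.
51.0 L/s = 0.051 m³/s.
After input A: C = (0.505·0.002 + 0.051·1.93) / 0.556 = 0.1788 mg/L.
Over the 3.1 km reach to input B (t = 7750 s = 0.0897 d), decay gives C = 0.1788·exp(−0.57·0.0897) = 0.1699 mg/L.
245 L/s = 0.245 m³/s.
After input B: C = (0.556·0.1699 + 0.245·0.79) / 0.801 = 0.3596 mg/L.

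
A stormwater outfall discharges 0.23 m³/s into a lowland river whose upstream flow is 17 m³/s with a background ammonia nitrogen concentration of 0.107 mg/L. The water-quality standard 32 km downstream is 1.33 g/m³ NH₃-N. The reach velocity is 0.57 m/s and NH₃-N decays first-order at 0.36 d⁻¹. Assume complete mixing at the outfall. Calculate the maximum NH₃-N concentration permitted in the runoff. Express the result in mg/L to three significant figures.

Travel time to the compliance point: t = 3.2e+04/0.57 = 5.614e+04 s = 0.6498 d; decay factor exp(−0.36·0.6498) = 0.7914.
So the concentration just after mixing may be at most 1.33/0.7914 = 1.681 mg/L.
Mass balance: 1.681·17.23 = 0.23·Cₑ + 17·0.107.
Cₑ = (28.96 − 1.819) / 0.23 = 118 mg/L.

118 mg/L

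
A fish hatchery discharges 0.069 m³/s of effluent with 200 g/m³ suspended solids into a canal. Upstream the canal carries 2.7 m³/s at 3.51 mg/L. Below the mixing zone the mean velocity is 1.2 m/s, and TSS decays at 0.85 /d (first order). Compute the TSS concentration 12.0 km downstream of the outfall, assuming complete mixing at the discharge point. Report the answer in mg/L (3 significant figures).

7.62 mg/L

After complete mixing, C₀ = (0.069·200 + 2.7·3.51) / 2.769 = 8.406 mg/L.
Travel time t = 1.2e+04 m / 1.2 m/s = 1e+04 s = 0.1157 d.
C = 8.406·exp(−0.85·0.1157) = 8.406·0.9063 = 7.619 mg/L.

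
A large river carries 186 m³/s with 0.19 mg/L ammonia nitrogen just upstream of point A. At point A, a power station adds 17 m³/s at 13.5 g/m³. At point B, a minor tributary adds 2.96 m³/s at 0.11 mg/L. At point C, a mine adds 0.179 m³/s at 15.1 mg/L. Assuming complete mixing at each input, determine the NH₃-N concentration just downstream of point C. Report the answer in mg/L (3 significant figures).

1.30 mg/L

After input A: C = (186·0.19 + 17·13.5) / 203 = 1.305 mg/L.
After input B: C = (203·1.305 + 2.96·0.11) / 206 = 1.287 mg/L.
After input C: C = (206·1.287 + 0.179·15.1) / 206.1 = 1.299 mg/L.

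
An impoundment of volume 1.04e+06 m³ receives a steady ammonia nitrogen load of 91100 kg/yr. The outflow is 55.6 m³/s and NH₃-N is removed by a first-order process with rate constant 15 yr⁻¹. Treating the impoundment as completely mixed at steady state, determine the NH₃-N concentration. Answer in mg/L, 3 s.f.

Outflow Q = 55.6 m³/s × 3.156e+07 s/yr = 1.755e+09 m³/yr.
Steady-state CSTR mass balance: W = Q·C + k·V·C, so C = W/(Q + kV).
Q + kV = 1.755e+09 + 15·1.04e+06 = 1.77e+09 m³/yr.
C = 91100/1.77e+09 = 5.146e-05 kg/m³ = 0.05146 mg/L.

0.0515 mg/L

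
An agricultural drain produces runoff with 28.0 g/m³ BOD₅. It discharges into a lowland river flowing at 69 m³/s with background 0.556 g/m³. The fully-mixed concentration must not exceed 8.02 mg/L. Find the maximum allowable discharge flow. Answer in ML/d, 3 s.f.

Mass balance at complete mixing: C_std·(Q_w + Q_r) = Q_w·C_e + Q_r·C_b.
Rearranging, Q_w = Q_r·(C_std − C_b)/(C_e − C_std) = 69·(8.02 − 0.556) / (28 − 8.02) = 25.78 m³/s.
= 2227 ML/d.

2230 ML/d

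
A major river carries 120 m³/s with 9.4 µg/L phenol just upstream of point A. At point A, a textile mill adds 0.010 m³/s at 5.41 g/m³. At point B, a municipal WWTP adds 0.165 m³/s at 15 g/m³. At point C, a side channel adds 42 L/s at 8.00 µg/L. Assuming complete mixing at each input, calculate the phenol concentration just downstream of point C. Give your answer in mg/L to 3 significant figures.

9.4 µg/L = 0.0094 mg/L.
After input A: C = (120·0.0094 + 0.01·5.41) / 120 = 0.00985 mg/L.
After input B: C = (120·0.00985 + 0.165·15) / 120.2 = 0.03043 mg/L.
42 L/s = 0.042 m³/s.
8.00 µg/L = 0.008 mg/L.
After input C: C = (120.2·0.03043 + 0.042·0.008) / 120.2 = 0.03042 mg/L.

0.0304 mg/L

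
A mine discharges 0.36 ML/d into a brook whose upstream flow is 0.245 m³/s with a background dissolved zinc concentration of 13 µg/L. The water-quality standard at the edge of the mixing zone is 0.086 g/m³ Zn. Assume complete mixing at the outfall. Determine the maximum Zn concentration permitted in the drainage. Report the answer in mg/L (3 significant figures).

4.38 mg/L

0.36 ML/d = 0.004167 m³/s.
13 µg/L = 0.013 mg/L.
Mass balance: 0.086·0.2492 = 0.004167·Cₑ + 0.245·0.013.
Cₑ = (0.02143 − 0.003185) / 0.004167 = 4.378 mg/L.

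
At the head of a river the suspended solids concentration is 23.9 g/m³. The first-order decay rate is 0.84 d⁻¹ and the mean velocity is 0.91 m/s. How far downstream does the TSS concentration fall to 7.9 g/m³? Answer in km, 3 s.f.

104 km

From C = C₀·e^(−kt), t = ln(C₀/C)/k = ln(23.9/7.9)/0.84 = 1.107/0.84 = 1.318 d.
Distance = v·t = 0.91 m/s × 1.139e+05 s = 1.036e+05 m = 103.6 km.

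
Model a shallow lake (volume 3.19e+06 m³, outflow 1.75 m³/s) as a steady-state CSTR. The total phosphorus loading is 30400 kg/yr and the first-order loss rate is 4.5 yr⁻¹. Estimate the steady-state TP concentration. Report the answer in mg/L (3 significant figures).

0.437 mg/L

Outflow Q = 1.75 m³/s × 3.156e+07 s/yr = 5.523e+07 m³/yr.
Steady-state CSTR mass balance: W = Q·C + k·V·C, so C = W/(Q + kV).
Q + kV = 5.523e+07 + 4.5·3.19e+06 = 6.958e+07 m³/yr.
C = 30400/6.958e+07 = 0.0004369 kg/m³ = 0.4369 mg/L.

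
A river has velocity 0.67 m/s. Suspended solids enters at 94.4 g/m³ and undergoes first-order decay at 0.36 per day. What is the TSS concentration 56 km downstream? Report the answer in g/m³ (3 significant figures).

66.6 g/m³

Travel time t = 56 km / 0.67 m/s = 5.6e+04/0.67 = 8.358e+04 s = 0.9674 d.
First-order decay: C = 94.4·exp(−0.36·0.9674) = 94.4·0.7059 = 66.64 g/m³.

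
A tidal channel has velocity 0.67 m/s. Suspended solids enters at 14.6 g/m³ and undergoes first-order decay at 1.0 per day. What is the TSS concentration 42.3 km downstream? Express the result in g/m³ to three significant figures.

Travel time t = 42.3 km / 0.67 m/s = 4.23e+04/0.67 = 6.313e+04 s = 0.7307 d.
First-order decay: C = 14.6·exp(−1.0·0.7307) = 14.6·0.4816 = 7.031 g/m³.

7.03 g/m³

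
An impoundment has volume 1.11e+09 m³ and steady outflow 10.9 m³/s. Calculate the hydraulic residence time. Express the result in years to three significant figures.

3.23 yr

Q = 10.9 m³/s × 3.156e+07 s/yr = 3.44e+08 m³/yr.
Hydraulic residence time τ = V/Q = 1.11e+09/3.44e+08 = 3.227 yr.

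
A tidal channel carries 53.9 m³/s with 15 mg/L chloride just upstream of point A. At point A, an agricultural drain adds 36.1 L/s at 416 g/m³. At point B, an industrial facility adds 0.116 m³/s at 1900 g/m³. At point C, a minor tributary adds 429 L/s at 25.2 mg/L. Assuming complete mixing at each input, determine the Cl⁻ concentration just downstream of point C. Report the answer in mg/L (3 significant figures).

36.1 L/s = 0.0361 m³/s.
After input A: C = (53.9·15 + 0.0361·416) / 53.94 = 15.27 mg/L.
After input B: C = (53.94·15.27 + 0.116·1900) / 54.05 = 19.31 mg/L.
429 L/s = 0.429 m³/s.
After input C: C = (54.05·19.31 + 0.429·25.2) / 54.48 = 19.36 mg/L.

19.4 mg/L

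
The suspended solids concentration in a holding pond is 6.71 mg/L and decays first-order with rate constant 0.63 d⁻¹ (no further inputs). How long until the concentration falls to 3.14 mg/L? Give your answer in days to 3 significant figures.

t = ln(C₀/C)/k = ln(6.71/3.14)/0.63 = 0.7594/0.63 = 1.205 d.

1.21 d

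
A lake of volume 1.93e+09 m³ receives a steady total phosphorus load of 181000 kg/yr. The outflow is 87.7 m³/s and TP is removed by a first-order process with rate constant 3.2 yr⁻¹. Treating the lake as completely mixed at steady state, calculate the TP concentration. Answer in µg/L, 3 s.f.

Outflow Q = 87.7 m³/s × 3.156e+07 s/yr = 2.768e+09 m³/yr.
Steady-state CSTR mass balance: W = Q·C + k·V·C, so C = W/(Q + kV).
Q + kV = 2.768e+09 + 3.2·1.93e+09 = 8.944e+09 m³/yr.
C = 181000/8.944e+09 = 2.024e-05 kg/m³ = 0.02024 mg/L = 20.24 µg/L.

20.2 µg/L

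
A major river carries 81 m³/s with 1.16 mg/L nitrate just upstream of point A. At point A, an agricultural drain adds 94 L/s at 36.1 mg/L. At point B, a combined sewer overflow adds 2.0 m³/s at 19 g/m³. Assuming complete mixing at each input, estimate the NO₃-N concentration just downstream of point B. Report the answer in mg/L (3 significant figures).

94 L/s = 0.094 m³/s.
After input A: C = (81·1.16 + 0.094·36.1) / 81.09 = 1.201 mg/L.
After input B: C = (81.09·1.201 + 2·19) / 83.09 = 1.629 mg/L.

1.63 mg/L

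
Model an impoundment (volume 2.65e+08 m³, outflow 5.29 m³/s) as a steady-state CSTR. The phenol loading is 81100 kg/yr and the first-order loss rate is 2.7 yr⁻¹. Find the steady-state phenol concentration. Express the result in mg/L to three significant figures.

Outflow Q = 5.29 m³/s × 3.156e+07 s/yr = 1.669e+08 m³/yr.
Steady-state CSTR mass balance: W = Q·C + k·V·C, so C = W/(Q + kV).
Q + kV = 1.669e+08 + 2.7·2.65e+08 = 8.824e+08 m³/yr.
C = 81100/8.824e+08 = 9.19e-05 kg/m³ = 0.0919 mg/L.

0.0919 mg/L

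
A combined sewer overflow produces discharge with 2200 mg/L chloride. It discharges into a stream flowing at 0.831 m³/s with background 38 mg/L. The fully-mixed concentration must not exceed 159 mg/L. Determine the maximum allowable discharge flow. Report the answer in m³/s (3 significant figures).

0.0493 m³/s

Mass balance at complete mixing: C_std·(Q_w + Q_r) = Q_w·C_e + Q_r·C_b.
Rearranging, Q_w = Q_r·(C_std − C_b)/(C_e − C_std) = 0.831·(159 − 38) / (2200 − 159) = 0.04927 m³/s.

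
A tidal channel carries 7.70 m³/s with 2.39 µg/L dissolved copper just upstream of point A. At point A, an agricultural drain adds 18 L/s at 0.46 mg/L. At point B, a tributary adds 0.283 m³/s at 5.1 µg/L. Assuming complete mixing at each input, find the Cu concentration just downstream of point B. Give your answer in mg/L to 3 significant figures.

2.39 µg/L = 0.00239 mg/L.
18 L/s = 0.018 m³/s.
After input A: C = (7.7·0.00239 + 0.018·0.46) / 7.718 = 0.003457 mg/L.
5.1 µg/L = 0.0051 mg/L.
After input B: C = (7.718·0.003457 + 0.283·0.0051) / 8.001 = 0.003515 mg/L.

0.00352 mg/L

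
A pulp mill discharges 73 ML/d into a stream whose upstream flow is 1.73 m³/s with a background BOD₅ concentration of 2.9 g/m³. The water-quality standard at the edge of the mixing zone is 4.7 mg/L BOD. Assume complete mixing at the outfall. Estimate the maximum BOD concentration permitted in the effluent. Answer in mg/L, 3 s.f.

73 ML/d = 0.8449 m³/s.
Mass balance: 4.7·2.575 = 0.8449·Cₑ + 1.73·2.9.
Cₑ = (12.1 − 5.017) / 0.8449 = 8.386 mg/L.

8.39 mg/L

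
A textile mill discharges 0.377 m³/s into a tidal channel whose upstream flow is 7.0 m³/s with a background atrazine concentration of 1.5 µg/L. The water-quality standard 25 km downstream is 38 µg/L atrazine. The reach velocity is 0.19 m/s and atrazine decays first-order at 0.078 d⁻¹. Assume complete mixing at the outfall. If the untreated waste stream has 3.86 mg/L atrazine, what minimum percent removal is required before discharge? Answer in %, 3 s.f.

1.5 µg/L = 0.0015 mg/L.
38 µg/L = 0.038 mg/L.
Travel time to the compliance point: t = 2.5e+04/0.19 = 1.316e+05 s = 1.523 d; decay factor exp(−0.078·1.523) = 0.888.
So the concentration just after mixing may be at most 0.038/0.888 = 0.04279 mg/L.
Mass balance: 0.04279·7.377 = 0.377·Cₑ + 7·0.0015.
Cₑ = (0.3157 − 0.0105) / 0.377 = 0.8095 mg/L.
Required removal = 1 − 0.8095/3.86 = 79.03 %.

79.0 %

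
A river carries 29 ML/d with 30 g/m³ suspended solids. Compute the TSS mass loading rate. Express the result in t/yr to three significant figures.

29 ML/d = 0.3356 m³/s.
Mass flux = Q·C = 0.3356 m³/s × 30 g/m³ = 10.07 g/s.
= 10.07 g/s × 31.56 = 317.8 t/yr.

318 t/yr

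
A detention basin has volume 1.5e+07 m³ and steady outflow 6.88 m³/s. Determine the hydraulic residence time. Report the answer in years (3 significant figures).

Q = 6.88 m³/s × 3.156e+07 s/yr = 2.171e+08 m³/yr.
Hydraulic residence time τ = V/Q = 1.5e+07/2.171e+08 = 0.06909 yr.

0.0691 yr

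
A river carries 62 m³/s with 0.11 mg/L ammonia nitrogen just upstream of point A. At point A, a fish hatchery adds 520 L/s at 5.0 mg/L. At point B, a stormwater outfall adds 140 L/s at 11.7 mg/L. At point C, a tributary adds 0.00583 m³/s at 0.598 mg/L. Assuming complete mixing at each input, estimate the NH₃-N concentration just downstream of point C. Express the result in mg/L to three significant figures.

0.177 mg/L

520 L/s = 0.52 m³/s.
After input A: C = (62·0.11 + 0.52·5) / 62.52 = 0.1507 mg/L.
140 L/s = 0.14 m³/s.
After input B: C = (62.52·0.1507 + 0.14·11.7) / 62.66 = 0.1765 mg/L.
After input C: C = (62.66·0.1765 + 0.00583·0.598) / 62.67 = 0.1765 mg/L.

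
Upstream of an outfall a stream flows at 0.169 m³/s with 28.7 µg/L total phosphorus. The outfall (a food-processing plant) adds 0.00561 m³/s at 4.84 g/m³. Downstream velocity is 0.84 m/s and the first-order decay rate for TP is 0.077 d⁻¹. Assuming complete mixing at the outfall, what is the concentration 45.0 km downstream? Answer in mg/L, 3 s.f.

28.7 µg/L = 0.0287 mg/L.
After complete mixing, C₀ = (0.00561·4.84 + 0.169·0.0287) / 0.1746 = 0.1833 mg/L.
Travel time t = 4.5e+04 m / 0.84 m/s = 5.357e+04 s = 0.62 d.
C = 0.1833·exp(−0.077·0.62) = 0.1833·0.9534 = 0.1747 mg/L.

0.175 mg/L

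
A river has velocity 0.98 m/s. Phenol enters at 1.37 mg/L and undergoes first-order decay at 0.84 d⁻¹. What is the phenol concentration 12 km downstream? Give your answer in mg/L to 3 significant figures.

Travel time t = 12 km / 0.98 m/s = 1.2e+04/0.98 = 1.224e+04 s = 0.1417 d.
First-order decay: C = 1.37·exp(−0.84·0.1417) = 1.37·0.8878 = 1.216 mg/L.

1.22 mg/L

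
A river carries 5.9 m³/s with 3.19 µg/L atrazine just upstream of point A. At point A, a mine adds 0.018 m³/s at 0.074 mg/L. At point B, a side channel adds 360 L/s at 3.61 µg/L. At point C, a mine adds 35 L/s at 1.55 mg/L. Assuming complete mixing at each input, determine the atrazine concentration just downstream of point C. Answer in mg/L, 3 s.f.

3.19 µg/L = 0.00319 mg/L.
After input A: C = (5.9·0.00319 + 0.018·0.074) / 5.918 = 0.003405 mg/L.
360 L/s = 0.36 m³/s.
3.61 µg/L = 0.00361 mg/L.
After input B: C = (5.918·0.003405 + 0.36·0.00361) / 6.278 = 0.003417 mg/L.
35 L/s = 0.035 m³/s.
After input C: C = (6.278·0.003417 + 0.035·1.55) / 6.313 = 0.01199 mg/L.

0.0120 mg/L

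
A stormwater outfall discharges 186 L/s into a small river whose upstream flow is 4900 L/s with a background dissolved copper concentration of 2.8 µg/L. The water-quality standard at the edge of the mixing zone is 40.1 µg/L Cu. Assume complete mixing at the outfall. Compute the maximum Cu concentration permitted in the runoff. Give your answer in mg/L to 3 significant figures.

186 L/s = 0.186 m³/s.
4900 L/s = 4.9 m³/s.
2.8 µg/L = 0.0028 mg/L.
40.1 µg/L = 0.0401 mg/L.
Mass balance: 0.0401·5.086 = 0.186·Cₑ + 4.9·0.0028.
Cₑ = (0.2039 − 0.01372) / 0.186 = 1.023 mg/L.

1.02 mg/L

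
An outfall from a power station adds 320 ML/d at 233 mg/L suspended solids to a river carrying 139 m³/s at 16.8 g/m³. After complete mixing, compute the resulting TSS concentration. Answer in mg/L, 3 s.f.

22.4 mg/L

320 ML/d = 3.704 m³/s.
Flow-weighted mixing gives C = (3.704·233 + 139·16.8) / (3.704 + 139) = 3198/142.7 = 22.41 mg/L.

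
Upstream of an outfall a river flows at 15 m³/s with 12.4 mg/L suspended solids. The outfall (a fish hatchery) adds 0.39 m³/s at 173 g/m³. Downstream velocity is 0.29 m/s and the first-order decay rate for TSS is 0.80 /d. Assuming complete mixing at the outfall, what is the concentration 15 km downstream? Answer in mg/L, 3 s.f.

10.2 mg/L

After complete mixing, C₀ = (0.39·173 + 15·12.4) / 15.39 = 16.47 mg/L.
Travel time t = 1.5e+04 m / 0.29 m/s = 5.172e+04 s = 0.5987 d.
C = 16.47·exp(−0.80·0.5987) = 16.47·0.6194 = 10.2 mg/L.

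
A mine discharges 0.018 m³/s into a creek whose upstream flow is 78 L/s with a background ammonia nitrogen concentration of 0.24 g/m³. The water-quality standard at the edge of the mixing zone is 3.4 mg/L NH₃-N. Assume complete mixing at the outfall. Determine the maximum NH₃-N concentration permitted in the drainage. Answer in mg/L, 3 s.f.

17.1 mg/L

78 L/s = 0.078 m³/s.
Mass balance: 3.4·0.096 = 0.018·Cₑ + 0.078·0.24.
Cₑ = (0.3264 − 0.01872) / 0.018 = 17.09 mg/L.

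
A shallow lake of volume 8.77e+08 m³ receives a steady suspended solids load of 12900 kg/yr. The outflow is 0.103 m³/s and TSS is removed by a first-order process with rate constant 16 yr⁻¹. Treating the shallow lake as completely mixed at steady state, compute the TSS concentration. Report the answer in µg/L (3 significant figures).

0.919 µg/L

Outflow Q = 0.103 m³/s × 3.156e+07 s/yr = 3.25e+06 m³/yr.
Steady-state CSTR mass balance: W = Q·C + k·V·C, so C = W/(Q + kV).
Q + kV = 3.25e+06 + 16·8.77e+08 = 1.404e+10 m³/yr.
C = 12900/1.404e+10 = 9.191e-07 kg/m³ = 0.0009191 mg/L = 0.9191 µg/L.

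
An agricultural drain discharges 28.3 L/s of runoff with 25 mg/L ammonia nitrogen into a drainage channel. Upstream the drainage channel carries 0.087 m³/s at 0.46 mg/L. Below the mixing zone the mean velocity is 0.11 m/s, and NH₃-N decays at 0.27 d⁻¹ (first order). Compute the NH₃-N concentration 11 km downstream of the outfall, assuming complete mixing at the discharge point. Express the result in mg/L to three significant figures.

28.3 L/s = 0.0283 m³/s.
After complete mixing, C₀ = (0.0283·25 + 0.087·0.46) / 0.1153 = 6.483 mg/L.
Travel time t = 1.1e+04 m / 0.11 m/s = 1e+05 s = 1.157 d.
C = 6.483·exp(−0.27·1.157) = 6.483·0.7316 = 4.743 mg/L.

4.74 mg/L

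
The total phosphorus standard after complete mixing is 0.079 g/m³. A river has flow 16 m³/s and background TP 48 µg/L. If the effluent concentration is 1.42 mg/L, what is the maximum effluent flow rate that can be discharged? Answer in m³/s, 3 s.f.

48 µg/L = 0.048 mg/L.
Mass balance at complete mixing: C_std·(Q_w + Q_r) = Q_w·C_e + Q_r·C_b.
Rearranging, Q_w = Q_r·(C_std − C_b)/(C_e − C_std) = 16·(0.079 − 0.048) / (1.42 − 0.079) = 0.3699 m³/s.

0.370 m³/s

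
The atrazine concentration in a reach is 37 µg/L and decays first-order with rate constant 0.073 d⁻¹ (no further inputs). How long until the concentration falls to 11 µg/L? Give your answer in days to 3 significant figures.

t = ln(C₀/C)/k = ln(37/11)/0.073 = 1.213/0.073 = 16.62 d.

16.6 d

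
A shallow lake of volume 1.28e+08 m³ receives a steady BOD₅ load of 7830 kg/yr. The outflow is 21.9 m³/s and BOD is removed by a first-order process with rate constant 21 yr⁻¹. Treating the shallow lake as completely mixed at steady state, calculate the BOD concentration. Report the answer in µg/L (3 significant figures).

Outflow Q = 21.9 m³/s × 3.156e+07 s/yr = 6.911e+08 m³/yr.
Steady-state CSTR mass balance: W = Q·C + k·V·C, so C = W/(Q + kV).
Q + kV = 6.911e+08 + 21·1.28e+08 = 3.379e+09 m³/yr.
C = 7830/3.379e+09 = 2.317e-06 kg/m³ = 0.002317 mg/L = 2.317 µg/L.

2.32 µg/L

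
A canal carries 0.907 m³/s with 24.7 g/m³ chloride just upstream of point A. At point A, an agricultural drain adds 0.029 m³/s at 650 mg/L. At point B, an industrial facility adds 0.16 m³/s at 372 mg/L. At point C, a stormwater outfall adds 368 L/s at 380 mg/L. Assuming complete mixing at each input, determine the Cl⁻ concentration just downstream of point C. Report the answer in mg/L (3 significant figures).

After input A: C = (0.907·24.7 + 0.029·650) / 0.936 = 44.07 mg/L.
After input B: C = (0.936·44.07 + 0.16·372) / 1.096 = 91.95 mg/L.
368 L/s = 0.368 m³/s.
After input C: C = (1.096·91.95 + 0.368·380) / 1.464 = 164.4 mg/L.

164 mg/L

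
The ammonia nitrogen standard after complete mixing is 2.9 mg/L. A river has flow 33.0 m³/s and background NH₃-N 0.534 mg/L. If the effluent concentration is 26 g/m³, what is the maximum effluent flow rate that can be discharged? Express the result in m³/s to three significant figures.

Mass balance at complete mixing: C_std·(Q_w + Q_r) = Q_w·C_e + Q_r·C_b.
Rearranging, Q_w = Q_r·(C_std − C_b)/(C_e − C_std) = 33.0·(2.9 − 0.534) / (26 − 2.9) = 3.38 m³/s.

3.38 m³/s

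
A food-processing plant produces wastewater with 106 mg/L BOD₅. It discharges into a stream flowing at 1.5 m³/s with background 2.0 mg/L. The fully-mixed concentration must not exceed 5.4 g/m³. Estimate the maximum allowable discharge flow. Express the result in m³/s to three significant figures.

0.0507 m³/s

Mass balance at complete mixing: C_std·(Q_w + Q_r) = Q_w·C_e + Q_r·C_b.
Rearranging, Q_w = Q_r·(C_std − C_b)/(C_e − C_std) = 1.5·(5.4 − 2) / (106 − 5.4) = 0.0507 m³/s.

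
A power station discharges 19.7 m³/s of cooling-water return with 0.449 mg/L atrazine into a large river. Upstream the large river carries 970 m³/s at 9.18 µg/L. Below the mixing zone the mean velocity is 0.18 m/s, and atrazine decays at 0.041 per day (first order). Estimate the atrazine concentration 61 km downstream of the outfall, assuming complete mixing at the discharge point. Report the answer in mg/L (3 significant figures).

0.0153 mg/L

9.18 µg/L = 0.00918 mg/L.
After complete mixing, C₀ = (19.7·0.449 + 970·0.00918) / 989.7 = 0.01793 mg/L.
Travel time t = 6.1e+04 m / 0.18 m/s = 3.389e+05 s = 3.922 d.
C = 0.01793·exp(−0.041·3.922) = 0.01793·0.8514 = 0.01527 mg/L.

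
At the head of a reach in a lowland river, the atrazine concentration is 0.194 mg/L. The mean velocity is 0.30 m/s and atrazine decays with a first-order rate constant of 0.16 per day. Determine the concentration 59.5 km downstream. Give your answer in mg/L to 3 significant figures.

Travel time t = 59.5 km / 0.30 m/s = 5.95e+04/0.30 = 1.983e+05 s = 2.296 d.
First-order decay: C = 0.194·exp(−0.16·2.296) = 0.194·0.6926 = 0.1344 mg/L.

0.134 mg/L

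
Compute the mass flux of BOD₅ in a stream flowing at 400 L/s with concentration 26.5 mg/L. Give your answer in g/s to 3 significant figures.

400 L/s = 0.4 m³/s.
Mass flux = Q·C = 0.4 m³/s × 26.5 g/m³ = 10.6 g/s.

10.6 g/s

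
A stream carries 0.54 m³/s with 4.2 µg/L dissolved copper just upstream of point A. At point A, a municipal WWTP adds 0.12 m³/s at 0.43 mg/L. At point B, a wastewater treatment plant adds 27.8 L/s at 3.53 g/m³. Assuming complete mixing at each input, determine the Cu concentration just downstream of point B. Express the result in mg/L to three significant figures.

0.221 mg/L

4.2 µg/L = 0.0042 mg/L.
After input A: C = (0.54·0.0042 + 0.12·0.43) / 0.66 = 0.08162 mg/L.
27.8 L/s = 0.0278 m³/s.
After input B: C = (0.66·0.08162 + 0.0278·3.53) / 0.6878 = 0.221 mg/L.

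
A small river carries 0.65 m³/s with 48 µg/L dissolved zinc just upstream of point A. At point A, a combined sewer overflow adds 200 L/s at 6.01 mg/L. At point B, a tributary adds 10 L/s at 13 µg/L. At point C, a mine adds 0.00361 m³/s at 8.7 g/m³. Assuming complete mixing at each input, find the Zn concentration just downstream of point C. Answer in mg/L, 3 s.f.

48 µg/L = 0.048 mg/L.
200 L/s = 0.2 m³/s.
After input A: C = (0.65·0.048 + 0.2·6.01) / 0.85 = 1.451 mg/L.
10 L/s = 0.01 m³/s.
13 µg/L = 0.013 mg/L.
After input B: C = (0.85·1.451 + 0.01·0.013) / 0.86 = 1.434 mg/L.
After input C: C = (0.86·1.434 + 0.00361·8.7) / 0.8636 = 1.464 mg/L.

1.46 mg/L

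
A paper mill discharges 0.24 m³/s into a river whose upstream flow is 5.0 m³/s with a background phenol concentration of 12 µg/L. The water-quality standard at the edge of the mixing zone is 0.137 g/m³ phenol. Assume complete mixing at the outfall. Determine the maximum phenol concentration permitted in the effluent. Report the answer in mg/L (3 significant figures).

2.74 mg/L

12 µg/L = 0.012 mg/L.
Mass balance: 0.137·5.24 = 0.24·Cₑ + 5·0.012.
Cₑ = (0.7179 − 0.06) / 0.24 = 2.741 mg/L.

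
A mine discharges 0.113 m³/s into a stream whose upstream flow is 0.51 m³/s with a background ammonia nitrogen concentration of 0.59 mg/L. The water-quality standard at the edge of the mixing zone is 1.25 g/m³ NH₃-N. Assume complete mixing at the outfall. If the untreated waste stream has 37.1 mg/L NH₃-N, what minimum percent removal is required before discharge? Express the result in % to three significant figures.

Mass balance: 1.25·0.623 = 0.113·Cₑ + 0.51·0.59.
Cₑ = (0.7788 − 0.3009) / 0.113 = 4.229 mg/L.
Required removal = 1 − 4.229/37.1 = 88.6 %.

88.6 %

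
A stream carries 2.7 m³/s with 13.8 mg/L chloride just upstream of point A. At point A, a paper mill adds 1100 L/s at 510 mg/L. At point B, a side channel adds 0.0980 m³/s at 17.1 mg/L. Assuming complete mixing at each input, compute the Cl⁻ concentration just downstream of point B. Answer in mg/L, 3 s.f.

154 mg/L

1100 L/s = 1.1 m³/s.
After input A: C = (2.7·13.8 + 1.1·510) / 3.8 = 157.4 mg/L.
After input B: C = (3.8·157.4 + 0.098·17.1) / 3.898 = 153.9 mg/L.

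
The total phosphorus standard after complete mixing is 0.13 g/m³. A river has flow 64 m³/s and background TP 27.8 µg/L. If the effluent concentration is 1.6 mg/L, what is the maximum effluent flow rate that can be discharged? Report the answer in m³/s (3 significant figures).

27.8 µg/L = 0.0278 mg/L.
Mass balance at complete mixing: C_std·(Q_w + Q_r) = Q_w·C_e + Q_r·C_b.
Rearranging, Q_w = Q_r·(C_std − C_b)/(C_e − C_std) = 64·(0.13 − 0.0278) / (1.6 − 0.13) = 4.45 m³/s.

4.45 m³/s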